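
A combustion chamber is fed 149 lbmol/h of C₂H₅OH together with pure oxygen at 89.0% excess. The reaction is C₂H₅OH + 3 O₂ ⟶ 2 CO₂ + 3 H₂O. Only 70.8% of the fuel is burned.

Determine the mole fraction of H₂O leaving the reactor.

Stoichiometric O₂ = 3 × 149 = 447 lbmol/h; O₂ fed = 447 × 1.890 = 844.8 lbmol/h.
Fuel reacted = 0.708 × 149 → ξ = 105.5 lbmol/h.
Outlet (n = n₀ + ν ξ):
  C₂H₅OH: 149 − 1(105.5) = 43.51
  O₂: 844.8 − 3(105.5) = 528.4
  CO₂: 0 + 2(105.5) = 211
  H₂O: 0 + 3(105.5) = 316.5
Total out = 1099 lbmol/h; y_H₂O = 316.5 / 1099 = 0.2879.

0.288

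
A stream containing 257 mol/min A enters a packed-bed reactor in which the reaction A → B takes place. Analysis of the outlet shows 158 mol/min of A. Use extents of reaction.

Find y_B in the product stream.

For A: n = n₀ − 1ξ → 158 = 257 − 1ξ, giving ξ = 99 mol/min.
Outlet amounts (n = n₀ + ν ξ):
  A: 257 − 1(99) = 158
  B: 0 + 1(99) = 99
Total out = 257 mol/min; y_B = 99 / 257 = 0.3852.

0.385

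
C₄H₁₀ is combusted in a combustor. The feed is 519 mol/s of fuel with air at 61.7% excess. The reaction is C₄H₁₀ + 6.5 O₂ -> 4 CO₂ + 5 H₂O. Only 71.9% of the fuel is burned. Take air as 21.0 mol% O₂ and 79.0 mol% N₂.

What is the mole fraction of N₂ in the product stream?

0.759

Stoichiometric O₂ = 6.5 × 519 = 3374 mol/s; O₂ fed = 3374 × 1.617 = 5455 mol/s.
N₂ fed = 5455 × 79/21 = 20520 mol/s.
Fuel reacted = 0.719 × 519 → ξ = 373.2 mol/s.
Outlet (n = n₀ + ν ξ):
  C₄H₁₀: 519 − 1(373.2) = 145.8
  O₂: 5455 − 6.5(373.2) = 3029
  N₂: 20520 (inert)
  CO₂: 0 + 4(373.2) = 1493
  H₂O: 0 + 5(373.2) = 1866
Total out = 27050 mol/s; y_N₂ = 20520 / 27050 = 0.7585.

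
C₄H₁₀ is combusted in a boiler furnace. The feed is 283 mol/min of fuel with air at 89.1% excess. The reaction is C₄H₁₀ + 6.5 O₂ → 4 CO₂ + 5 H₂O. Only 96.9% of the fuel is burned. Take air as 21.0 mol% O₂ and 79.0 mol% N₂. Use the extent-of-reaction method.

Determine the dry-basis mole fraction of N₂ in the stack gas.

Stoichiometric O₂ = 6.5 × 283 = 1840 mol/min; O₂ fed = 1840 × 1.891 = 3478 mol/min.
N₂ fed = 3478 × 79/21 = 13090 mol/min.
Fuel reacted = 0.969 × 283 → ξ = 274.2 mol/min.
Outlet (n = n₀ + ν ξ):
  C₄H₁₀: 283 − 1(274.2) = 8.773
  O₂: 3478 − 6.5(274.2) = 1696
  N₂: 13090 (inert)
  CO₂: 0 + 4(274.2) = 1097
  H₂O: 0 + 5(274.2) = 1371
Dry total = 15890 mol/min; y_N₂ (dry) = 13090 / 15890 = 0.8237.

0.824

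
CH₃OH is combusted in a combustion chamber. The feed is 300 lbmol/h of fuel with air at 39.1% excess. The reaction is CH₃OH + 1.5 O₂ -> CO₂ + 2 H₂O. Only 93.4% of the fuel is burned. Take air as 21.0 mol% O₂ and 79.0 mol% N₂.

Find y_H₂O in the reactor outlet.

0.164

Stoichiometric O₂ = 1.5 × 300 = 450 lbmol/h; O₂ fed = 450 × 1.391 = 626 lbmol/h.
N₂ fed = 626 × 79/21 = 2355 lbmol/h.
Fuel reacted = 0.934 × 300 → ξ = 280.2 lbmol/h.
Outlet (n = n₀ + ν ξ):
  CH₃OH: 300 − 1(280.2) = 19.8
  O₂: 626 − 1.5(280.2) = 205.7
  N₂: 2355 (inert)
  CO₂: 0 + 1(280.2) = 280.2
  H₂O: 0 + 2(280.2) = 560.4
Total out = 3421 lbmol/h; y_H₂O = 560.4 / 3421 = 0.1638.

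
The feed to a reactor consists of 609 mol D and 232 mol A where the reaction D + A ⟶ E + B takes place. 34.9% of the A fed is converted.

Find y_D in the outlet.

A reacted = 0.349 × 232 = 80.97 mol; ν_A = −1, so ξ = 80.97/1 = 80.97 mol.
Outlet amounts (n = n₀ + ν ξ):
  D: 609 − 1(80.97) = 528
  A: 232 − 1(80.97) = 151
  E: 0 + 1(80.97) = 80.97
  B: 0 + 1(80.97) = 80.97
Total out = 841 mol; y_D = 528 / 841 = 0.6279.

0.628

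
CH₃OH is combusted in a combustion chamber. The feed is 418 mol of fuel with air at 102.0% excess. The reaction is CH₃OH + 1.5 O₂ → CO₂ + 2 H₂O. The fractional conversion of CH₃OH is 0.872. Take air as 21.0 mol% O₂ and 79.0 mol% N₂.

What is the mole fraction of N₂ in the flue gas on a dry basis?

Stoichiometric O₂ = 1.5 × 418 = 627 mol; O₂ fed = 627 × 2.020 = 1267 mol.
N₂ fed = 1267 × 79/21 = 4765 mol.
Fuel reacted = 0.872 × 418 → ξ = 364.5 mol.
Outlet (n = n₀ + ν ξ):
  CH₃OH: 418 − 1(364.5) = 53.5
  O₂: 1267 − 1.5(364.5) = 719.8
  N₂: 4765 (inert)
  CO₂: 0 + 1(364.5) = 364.5
  H₂O: 0 + 2(364.5) = 729
Dry total = 5902 mol; y_N₂ (dry) = 4765 / 5902 = 0.8072.

0.807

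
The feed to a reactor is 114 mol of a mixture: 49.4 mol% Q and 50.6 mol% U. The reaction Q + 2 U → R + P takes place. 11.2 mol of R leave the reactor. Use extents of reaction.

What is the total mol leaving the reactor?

For R: n = n₀ + 1ξ → 11.2 = 0 + 1ξ, giving ξ = 11.2 mol.
Outlet amounts (n = n₀ + ν ξ):
  Q: 56.32 − 1(11.2) = 45.12
  U: 57.68 − 2(11.2) = 35.28
  R: 0 + 1(11.2) = 11.2
  P: 0 + 1(11.2) = 11.2
Total out = 45.12 + 35.28 + 11.2 + 11.2 = 102.8 mol.

103 mol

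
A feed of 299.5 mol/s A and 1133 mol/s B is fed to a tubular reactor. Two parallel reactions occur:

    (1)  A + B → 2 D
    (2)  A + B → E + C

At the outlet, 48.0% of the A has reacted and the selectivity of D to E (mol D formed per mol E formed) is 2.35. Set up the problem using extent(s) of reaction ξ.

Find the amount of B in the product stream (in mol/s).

989 mol/s

Conversion of A: A consumed = 0.48 × 299.5 = 143.8 mol/s = 1ξ₁ + 1ξ₂.
Selectivity: 2ξ₁ / (1ξ₂) = 2.35 → ξ₁ = 1.175 ξ₂.
Substitute: (1·1.175 + 1) ξ₂ = 143.8 → ξ₂ = 66.1 mol/s, ξ₁ = 77.66 mol/s.
Outlet amounts (n = n₀ + Σ ν·ξ):
  A: 299.5 − 1(77.66) − 1(66.1) = 155.7
  B: 1133 − 1(77.66) − 1(66.1) = 989.2
  D: 0 + 2(77.66) = 155.3
  E: 0 + 1(66.1) = 66.1
  C: 0 + 1(66.1) = 66.1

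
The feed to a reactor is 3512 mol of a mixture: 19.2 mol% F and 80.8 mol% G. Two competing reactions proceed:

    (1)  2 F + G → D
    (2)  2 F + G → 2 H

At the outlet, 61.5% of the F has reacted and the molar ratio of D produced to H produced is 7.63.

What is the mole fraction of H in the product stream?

0.0082

Conversion of F: F consumed = 0.615 × 674.3 = 414.7 mol = 2ξ₁ + 2ξ₂.
Selectivity: 1ξ₁ / (2ξ₂) = 7.63 → ξ₁ = 15.26 ξ₂.
Substitute: (2·15.26 + 2) ξ₂ = 414.7 → ξ₂ = 12.75 mol, ξ₁ = 194.6 mol.
Outlet amounts (n = n₀ + Σ ν·ξ):
  F: 674.3 − 2(194.6) − 2(12.75) = 259.6
  G: 2838 − 1(194.6) − 1(12.75) = 2630
  D: 0 + 1(194.6) = 194.6
  H: 0 + 2(12.75) = 25.5
Total out = 3110 mol; y_H = 25.5 / 3110 = 0.008201.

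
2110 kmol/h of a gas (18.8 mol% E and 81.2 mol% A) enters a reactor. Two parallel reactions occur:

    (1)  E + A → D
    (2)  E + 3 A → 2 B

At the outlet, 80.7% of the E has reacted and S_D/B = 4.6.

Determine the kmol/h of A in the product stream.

1330 kmol/h

Conversion of E: E consumed = 0.807 × 396.7 = 320.1 kmol/h = 1ξ₁ + 1ξ₂.
Selectivity: 1ξ₁ / (2ξ₂) = 4.6 → ξ₁ = 9.2 ξ₂.
Substitute: (1·9.2 + 1) ξ₂ = 320.1 → ξ₂ = 31.38 kmol/h, ξ₁ = 288.7 kmol/h.
Outlet amounts (n = n₀ + Σ ν·ξ):
  E: 396.7 − 1(288.7) − 1(31.38) = 76.56
  A: 1713 − 1(288.7) − 3(31.38) = 1330
  D: 0 + 1(288.7) = 288.7
  B: 0 + 2(31.38) = 62.77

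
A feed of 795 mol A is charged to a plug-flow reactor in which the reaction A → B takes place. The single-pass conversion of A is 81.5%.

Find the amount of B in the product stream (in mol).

648 mol

A reacted = 0.815 × 795 = 647.9 mol; ν_A = −1, so ξ = 647.9/1 = 647.9 mol.
Outlet amounts (n = n₀ + ν ξ):
  A: 795 − 1(647.9) = 147.1
  B: 0 + 1(647.9) = 647.9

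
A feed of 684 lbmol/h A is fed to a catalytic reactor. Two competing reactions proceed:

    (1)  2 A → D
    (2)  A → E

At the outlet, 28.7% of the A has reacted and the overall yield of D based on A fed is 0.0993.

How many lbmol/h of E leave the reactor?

60.5 lbmol/h

Yield of D: 1ξ₁ / 684 = 0.0993 → ξ₁ = 67.92 lbmol/h.
Conversion of A: 2ξ₁ + 1ξ₂ = 0.287 × 684 = 196.3 → ξ₂ = 60.47 lbmol/h.
Outlet amounts (n = n₀ + Σ ν·ξ):
  A: 684 − 2(67.92) − 1(60.47) = 487.7
  D: 0 + 1(67.92) = 67.92
  E: 0 + 1(60.47) = 60.47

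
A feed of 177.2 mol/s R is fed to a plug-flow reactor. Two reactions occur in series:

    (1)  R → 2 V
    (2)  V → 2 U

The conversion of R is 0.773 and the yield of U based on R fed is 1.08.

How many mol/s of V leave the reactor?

Conversion of R: R consumed = 1ξ₁ = 0.773 × 177.2 → ξ₁ = 137 mol/s.
Yield of U: 2ξ₂ / 177.2 = 1.08 → ξ₂ = 95.69 mol/s.
Outlet amounts (n = n₀ + Σ ν·ξ):
  R: 177.2 − 1(137) = 40.22
  V: 0 + 2(137) − 1(95.69) = 178.3
  U: 0 + 2(95.69) = 191.4

178 mol/s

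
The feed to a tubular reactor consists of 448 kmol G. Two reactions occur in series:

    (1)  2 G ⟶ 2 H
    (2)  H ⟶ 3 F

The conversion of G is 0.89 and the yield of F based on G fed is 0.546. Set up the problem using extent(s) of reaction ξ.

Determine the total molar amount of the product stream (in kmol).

611 kmol

Conversion of G: G consumed = 2ξ₁ = 0.89 × 448 → ξ₁ = 199.4 kmol.
Yield of F: 3ξ₂ / 448 = 0.546 → ξ₂ = 81.54 kmol.
Outlet amounts (n = n₀ + Σ ν·ξ):
  G: 448 − 2(199.4) = 49.28
  H: 0 + 2(199.4) − 1(81.54) = 317.2
  F: 0 + 3(81.54) = 244.6
Total out = 49.28 + 317.2 + 244.6 = 611.1 kmol.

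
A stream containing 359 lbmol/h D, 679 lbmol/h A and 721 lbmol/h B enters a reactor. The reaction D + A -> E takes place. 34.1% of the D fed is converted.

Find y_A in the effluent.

0.34

D reacted = 0.341 × 359 = 122.4 lbmol/h; ν_D = −1, so ξ = 122.4/1 = 122.4 lbmol/h.
Outlet amounts (n = n₀ + ν ξ):
  D: 359 − 1(122.4) = 236.6
  A: 679 − 1(122.4) = 556.6
  E: 0 + 1(122.4) = 122.4
  B: 721 (inert)
Total out = 1637 lbmol/h; y_A = 556.6 / 1637 = 0.3401.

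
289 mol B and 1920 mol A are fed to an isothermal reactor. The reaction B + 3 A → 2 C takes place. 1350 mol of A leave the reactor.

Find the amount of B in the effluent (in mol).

99 mol

For A: n = n₀ − 3ξ → 1350 = 1920 − 3ξ, giving ξ = 190 mol.
Outlet amounts (n = n₀ + ν ξ):
  B: 289 − 1(190) = 99
  A: 1920 − 3(190) = 1350
  C: 0 + 2(190) = 380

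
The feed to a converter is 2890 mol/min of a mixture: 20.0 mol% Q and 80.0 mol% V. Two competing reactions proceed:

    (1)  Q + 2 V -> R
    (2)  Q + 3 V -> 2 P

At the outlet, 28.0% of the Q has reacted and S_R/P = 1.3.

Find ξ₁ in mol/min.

ξ₁ = 117 mol/min

Conversion of Q: Q consumed = 0.28 × 578 = 161.8 mol/min = 1ξ₁ + 1ξ₂.
Selectivity: 1ξ₁ / (2ξ₂) = 1.3 → ξ₁ = 2.6 ξ₂.
Substitute: (1·2.6 + 1) ξ₂ = 161.8 → ξ₂ = 44.96 mol/min, ξ₁ = 116.9 mol/min.
Outlet amounts (n = n₀ + Σ ν·ξ):
  Q: 578 − 1(116.9) − 1(44.96) = 416.2
  V: 2312 − 2(116.9) − 3(44.96) = 1943
  R: 0 + 1(116.9) = 116.9
  P: 0 + 2(44.96) = 89.91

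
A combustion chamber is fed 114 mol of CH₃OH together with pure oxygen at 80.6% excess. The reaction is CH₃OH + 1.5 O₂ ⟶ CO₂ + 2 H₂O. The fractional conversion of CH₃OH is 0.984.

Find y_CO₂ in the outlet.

Stoichiometric O₂ = 1.5 × 114 = 171 mol; O₂ fed = 171 × 1.806 = 308.8 mol.
Fuel reacted = 0.984 × 114 → ξ = 112.2 mol.
Outlet (n = n₀ + ν ξ):
  CH₃OH: 114 − 1(112.2) = 1.824
  O₂: 308.8 − 1.5(112.2) = 140.6
  CO₂: 0 + 1(112.2) = 112.2
  H₂O: 0 + 2(112.2) = 224.4
Total out = 478.9 mol; y_CO₂ = 112.2 / 478.9 = 0.2342.

0.234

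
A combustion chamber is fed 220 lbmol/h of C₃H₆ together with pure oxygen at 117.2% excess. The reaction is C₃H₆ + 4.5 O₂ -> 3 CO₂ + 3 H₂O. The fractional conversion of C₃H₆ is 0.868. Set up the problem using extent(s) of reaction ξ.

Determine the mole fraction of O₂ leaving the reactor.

Stoichiometric O₂ = 4.5 × 220 = 990 lbmol/h; O₂ fed = 990 × 2.172 = 2150 lbmol/h.
Fuel reacted = 0.868 × 220 → ξ = 191 lbmol/h.
Outlet (n = n₀ + ν ξ):
  C₃H₆: 220 − 1(191) = 29.04
  O₂: 2150 − 4.5(191) = 1291
  CO₂: 0 + 3(191) = 572.9
  H₂O: 0 + 3(191) = 572.9
Total out = 2466 lbmol/h; y_O₂ = 1291 / 2466 = 0.5236.

0.524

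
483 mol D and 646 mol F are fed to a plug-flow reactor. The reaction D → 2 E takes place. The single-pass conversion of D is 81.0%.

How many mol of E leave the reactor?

782 mol

D reacted = 0.81 × 483 = 391.2 mol; ν_D = −1, so ξ = 391.2/1 = 391.2 mol.
Outlet amounts (n = n₀ + ν ξ):
  D: 483 − 1(391.2) = 91.77
  E: 0 + 2(391.2) = 782.5
  F: 646 (inert)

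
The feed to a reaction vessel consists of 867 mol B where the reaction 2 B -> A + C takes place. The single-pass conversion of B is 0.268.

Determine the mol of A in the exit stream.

B reacted = 0.268 × 867 = 232.4 mol; ν_B = −2, so ξ = 232.4/2 = 116.2 mol.
Outlet amounts (n = n₀ + ν ξ):
  B: 867 − 2(116.2) = 634.6
  A: 0 + 1(116.2) = 116.2
  C: 0 + 1(116.2) = 116.2

116 mol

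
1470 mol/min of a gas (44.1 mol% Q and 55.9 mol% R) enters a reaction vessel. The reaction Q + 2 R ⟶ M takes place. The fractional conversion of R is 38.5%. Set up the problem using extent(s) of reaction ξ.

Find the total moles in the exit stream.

R reacted = 0.385 × 821.7 = 316.4 mol/min; ν_R = −2, so ξ = 316.4/2 = 158.2 mol/min.
Outlet amounts (n = n₀ + ν ξ):
  Q: 648.3 − 1(158.2) = 490.1
  R: 821.7 − 2(158.2) = 505.4
  M: 0 + 1(158.2) = 158.2
Total out = 490.1 + 505.4 + 158.2 = 1154 mol/min.

1150 mol/min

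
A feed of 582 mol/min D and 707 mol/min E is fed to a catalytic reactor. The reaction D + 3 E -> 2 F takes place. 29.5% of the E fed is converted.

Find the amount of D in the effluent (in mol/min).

512 mol/min

E reacted = 0.295 × 707 = 208.6 mol/min; ν_E = −3, so ξ = 208.6/3 = 69.52 mol/min.
Outlet amounts (n = n₀ + ν ξ):
  D: 582 − 1(69.52) = 512.5
  E: 707 − 3(69.52) = 498.4
  F: 0 + 2(69.52) = 139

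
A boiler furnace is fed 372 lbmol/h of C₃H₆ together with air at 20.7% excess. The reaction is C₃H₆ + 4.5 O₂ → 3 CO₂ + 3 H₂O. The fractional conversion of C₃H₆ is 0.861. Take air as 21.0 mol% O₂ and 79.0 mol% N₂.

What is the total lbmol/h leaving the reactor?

Stoichiometric O₂ = 4.5 × 372 = 1674 lbmol/h; O₂ fed = 1674 × 1.207 = 2021 lbmol/h.
N₂ fed = 2021 × 79/21 = 7601 lbmol/h.
Fuel reacted = 0.861 × 372 → ξ = 320.3 lbmol/h.
Outlet (n = n₀ + ν ξ):
  C₃H₆: 372 − 1(320.3) = 51.71
  O₂: 2021 − 4.5(320.3) = 579.2
  N₂: 7601 (inert)
  CO₂: 0 + 3(320.3) = 960.9
  H₂O: 0 + 3(320.3) = 960.9
Total out = 51.71 + 579.2 + 7601 + 960.9 + 960.9 = 10150 lbmol/h.

10200 lbmol/h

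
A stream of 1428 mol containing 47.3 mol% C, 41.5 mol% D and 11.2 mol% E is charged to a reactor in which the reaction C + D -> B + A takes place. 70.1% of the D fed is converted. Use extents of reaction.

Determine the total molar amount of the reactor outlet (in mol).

D reacted = 0.701 × 592.6 = 415.4 mol; ν_D = −1, so ξ = 415.4/1 = 415.4 mol.
Outlet amounts (n = n₀ + ν ξ):
  C: 675.4 − 1(415.4) = 260
  D: 592.6 − 1(415.4) = 177.2
  B: 0 + 1(415.4) = 415.4
  A: 0 + 1(415.4) = 415.4
  E: 159.9 (inert)
Total out = 260 + 177.2 + 415.4 + 415.4 + 159.9 = 1428 mol.

1430 mol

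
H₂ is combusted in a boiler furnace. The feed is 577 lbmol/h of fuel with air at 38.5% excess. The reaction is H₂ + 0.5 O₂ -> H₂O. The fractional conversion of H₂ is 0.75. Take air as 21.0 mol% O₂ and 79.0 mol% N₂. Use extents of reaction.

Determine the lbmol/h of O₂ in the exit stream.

183 lbmol/h

Stoichiometric O₂ = 0.5 × 577 = 288.5 lbmol/h; O₂ fed = 288.5 × 1.385 = 399.6 lbmol/h.
N₂ fed = 399.6 × 79/21 = 1503 lbmol/h.
Fuel reacted = 0.75 × 577 → ξ = 432.8 lbmol/h.
Outlet (n = n₀ + ν ξ):
  H₂: 577 − 1(432.8) = 144.2
  O₂: 399.6 − 0.5(432.8) = 183.2
  N₂: 1503 (inert)
  H₂O: 0 + 1(432.8) = 432.8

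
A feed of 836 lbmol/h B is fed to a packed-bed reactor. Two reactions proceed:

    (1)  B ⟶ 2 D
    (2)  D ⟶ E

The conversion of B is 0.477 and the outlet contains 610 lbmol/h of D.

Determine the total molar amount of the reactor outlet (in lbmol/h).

Conversion of B: B consumed = 1ξ₁ = 0.477 × 836 → ξ₁ = 398.8 lbmol/h.
D balance: n_D = 0 + 2ξ₁ − 1ξ₂ = 610 → ξ₂ = (2·398.8 − 610)/1 = 187.5 lbmol/h.
Outlet amounts (n = n₀ + Σ ν·ξ):
  B: 836 − 1(398.8) = 437.2
  D: 0 + 2(398.8) − 1(187.5) = 610
  E: 0 + 1(187.5) = 187.5
Total out = 437.2 + 610 + 187.5 = 1235 lbmol/h.

1230 lbmol/h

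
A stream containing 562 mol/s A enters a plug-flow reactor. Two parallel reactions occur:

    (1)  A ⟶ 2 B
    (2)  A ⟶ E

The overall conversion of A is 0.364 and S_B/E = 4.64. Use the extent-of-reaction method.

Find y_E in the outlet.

0.0874

Conversion of A: A consumed = 0.364 × 562 = 204.6 mol/s = 1ξ₁ + 1ξ₂.
Selectivity: 2ξ₁ / (1ξ₂) = 4.64 → ξ₁ = 2.32 ξ₂.
Substitute: (1·2.32 + 1) ξ₂ = 204.6 → ξ₂ = 61.62 mol/s, ξ₁ = 143 mol/s.
Outlet amounts (n = n₀ + Σ ν·ξ):
  A: 562 − 1(143) − 1(61.62) = 357.4
  B: 0 + 2(143) = 285.9
  E: 0 + 1(61.62) = 61.62
Total out = 705 mol/s; y_E = 61.62 / 705 = 0.08741.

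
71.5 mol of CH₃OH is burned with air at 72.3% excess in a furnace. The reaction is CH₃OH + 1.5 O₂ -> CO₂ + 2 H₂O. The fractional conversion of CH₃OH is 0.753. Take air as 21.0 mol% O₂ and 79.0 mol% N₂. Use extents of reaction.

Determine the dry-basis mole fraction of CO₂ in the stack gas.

Stoichiometric O₂ = 1.5 × 71.5 = 107.2 mol; O₂ fed = 107.2 × 1.723 = 184.8 mol.
N₂ fed = 184.8 × 79/21 = 695.2 mol.
Fuel reacted = 0.753 × 71.5 → ξ = 53.84 mol.
Outlet (n = n₀ + ν ξ):
  CH₃OH: 71.5 − 1(53.84) = 17.66
  O₂: 184.8 − 1.5(53.84) = 104
  N₂: 695.2 (inert)
  CO₂: 0 + 1(53.84) = 53.84
  H₂O: 0 + 2(53.84) = 107.7
Dry total = 870.7 mol; y_CO₂ (dry) = 53.84 / 870.7 = 0.06183.

0.0618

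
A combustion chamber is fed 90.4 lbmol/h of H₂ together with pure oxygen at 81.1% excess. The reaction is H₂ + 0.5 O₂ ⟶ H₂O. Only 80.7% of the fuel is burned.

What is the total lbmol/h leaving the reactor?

Stoichiometric O₂ = 0.5 × 90.4 = 45.2 lbmol/h; O₂ fed = 45.2 × 1.811 = 81.86 lbmol/h.
Fuel reacted = 0.807 × 90.4 → ξ = 72.95 lbmol/h.
Outlet (n = n₀ + ν ξ):
  H₂: 90.4 − 1(72.95) = 17.45
  O₂: 81.86 − 0.5(72.95) = 45.38
  H₂O: 0 + 1(72.95) = 72.95
Total out = 17.45 + 45.38 + 72.95 = 135.8 lbmol/h.

136 lbmol/h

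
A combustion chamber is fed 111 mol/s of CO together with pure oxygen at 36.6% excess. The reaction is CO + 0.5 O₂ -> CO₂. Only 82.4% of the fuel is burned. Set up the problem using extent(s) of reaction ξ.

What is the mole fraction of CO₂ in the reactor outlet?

0.648

Stoichiometric O₂ = 0.5 × 111 = 55.5 mol/s; O₂ fed = 55.5 × 1.366 = 75.81 mol/s.
Fuel reacted = 0.824 × 111 → ξ = 91.46 mol/s.
Outlet (n = n₀ + ν ξ):
  CO: 111 − 1(91.46) = 19.54
  O₂: 75.81 − 0.5(91.46) = 30.08
  CO₂: 0 + 1(91.46) = 91.46
Total out = 141.1 mol/s; y_CO₂ = 91.46 / 141.1 = 0.6483.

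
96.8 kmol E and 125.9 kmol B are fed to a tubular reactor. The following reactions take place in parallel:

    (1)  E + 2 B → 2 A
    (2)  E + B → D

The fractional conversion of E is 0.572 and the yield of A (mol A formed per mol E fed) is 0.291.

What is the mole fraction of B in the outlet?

0.337

Yield of A: 2ξ₁ / 96.8 = 0.291 → ξ₁ = 14.08 kmol.
Conversion of E: 1ξ₁ + 1ξ₂ = 0.572 × 96.8 = 55.37 → ξ₂ = 41.29 kmol.
Outlet amounts (n = n₀ + Σ ν·ξ):
  E: 96.8 − 1(14.08) − 1(41.29) = 41.43
  B: 125.9 − 2(14.08) − 1(41.29) = 56.45
  A: 0 + 2(14.08) = 28.17
  D: 0 + 1(41.29) = 41.29
Total out = 167.3 kmol; y_B = 56.45 / 167.3 = 0.3373.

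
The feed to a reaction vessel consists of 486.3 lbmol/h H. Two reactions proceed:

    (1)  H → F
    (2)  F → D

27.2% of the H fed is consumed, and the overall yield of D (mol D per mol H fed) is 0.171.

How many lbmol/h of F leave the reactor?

Conversion of H: H consumed = 1ξ₁ = 0.272 × 486.3 → ξ₁ = 132.3 lbmol/h.
Yield of D: 1ξ₂ / 486.3 = 0.171 → ξ₂ = 83.16 lbmol/h.
Outlet amounts (n = n₀ + Σ ν·ξ):
  H: 486.3 − 1(132.3) = 354
  F: 0 + 1(132.3) − 1(83.16) = 49.12
  D: 0 + 1(83.16) = 83.16

49.1 lbmol/h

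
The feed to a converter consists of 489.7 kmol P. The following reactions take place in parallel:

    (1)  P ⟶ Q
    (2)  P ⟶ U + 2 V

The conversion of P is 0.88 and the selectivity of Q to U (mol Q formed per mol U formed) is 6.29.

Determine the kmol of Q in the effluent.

Conversion of P: P consumed = 0.88 × 489.7 = 430.9 kmol = 1ξ₁ + 1ξ₂.
Selectivity: 1ξ₁ / (1ξ₂) = 6.29 → ξ₁ = 6.29 ξ₂.
Substitute: (1·6.29 + 1) ξ₂ = 430.9 → ξ₂ = 59.11 kmol, ξ₁ = 371.8 kmol.
Outlet amounts (n = n₀ + Σ ν·ξ):
  P: 489.7 − 1(371.8) − 1(59.11) = 58.76
  Q: 0 + 1(371.8) = 371.8
  U: 0 + 1(59.11) = 59.11
  V: 0 + 2(59.11) = 118.2

372 kmol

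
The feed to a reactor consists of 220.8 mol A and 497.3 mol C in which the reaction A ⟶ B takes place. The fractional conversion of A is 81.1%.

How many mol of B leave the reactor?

A reacted = 0.811 × 220.8 = 179.1 mol; ν_A = −1, so ξ = 179.1/1 = 179.1 mol.
Outlet amounts (n = n₀ + ν ξ):
  A: 220.8 − 1(179.1) = 41.73
  B: 0 + 1(179.1) = 179.1
  C: 497.3 (inert)

179 mol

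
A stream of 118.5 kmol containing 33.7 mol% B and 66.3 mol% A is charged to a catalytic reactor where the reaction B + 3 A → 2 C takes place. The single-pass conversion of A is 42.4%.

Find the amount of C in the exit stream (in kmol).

A reacted = 0.424 × 78.57 = 33.31 kmol; ν_A = −3, so ξ = 33.31/3 = 11.1 kmol.
Outlet amounts (n = n₀ + ν ξ):
  B: 39.93 − 1(11.1) = 28.83
  A: 78.57 − 3(11.1) = 45.25
  C: 0 + 2(11.1) = 22.21

22.2 kmol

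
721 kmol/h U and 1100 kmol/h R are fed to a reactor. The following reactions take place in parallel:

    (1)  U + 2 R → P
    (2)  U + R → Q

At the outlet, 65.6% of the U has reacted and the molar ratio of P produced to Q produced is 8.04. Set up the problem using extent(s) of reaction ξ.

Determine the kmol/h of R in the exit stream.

Conversion of U: U consumed = 0.656 × 721 = 473 kmol/h = 1ξ₁ + 1ξ₂.
Selectivity: 1ξ₁ / (1ξ₂) = 8.04 → ξ₁ = 8.04 ξ₂.
Substitute: (1·8.04 + 1) ξ₂ = 473 → ξ₂ = 52.32 kmol/h, ξ₁ = 420.7 kmol/h.
Outlet amounts (n = n₀ + Σ ν·ξ):
  U: 721 − 1(420.7) − 1(52.32) = 248
  R: 1100 − 2(420.7) − 1(52.32) = 206.4
  P: 0 + 1(420.7) = 420.7
  Q: 0 + 1(52.32) = 52.32

206 kmol/h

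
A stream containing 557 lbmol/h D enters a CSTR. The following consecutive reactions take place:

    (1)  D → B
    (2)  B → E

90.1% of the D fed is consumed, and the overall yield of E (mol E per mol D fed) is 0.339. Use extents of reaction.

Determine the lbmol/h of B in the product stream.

313 lbmol/h

Conversion of D: D consumed = 1ξ₁ = 0.901 × 557 → ξ₁ = 501.9 lbmol/h.
Yield of E: 1ξ₂ / 557 = 0.339 → ξ₂ = 188.8 lbmol/h.
Outlet amounts (n = n₀ + Σ ν·ξ):
  D: 557 − 1(501.9) = 55.14
  B: 0 + 1(501.9) − 1(188.8) = 313
  E: 0 + 1(188.8) = 188.8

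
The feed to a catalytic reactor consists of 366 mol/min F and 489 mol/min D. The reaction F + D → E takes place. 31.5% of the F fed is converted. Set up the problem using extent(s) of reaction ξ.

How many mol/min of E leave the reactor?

115 mol/min

F reacted = 0.315 × 366 = 115.3 mol/min; ν_F = −1, so ξ = 115.3/1 = 115.3 mol/min.
Outlet amounts (n = n₀ + ν ξ):
  F: 366 − 1(115.3) = 250.7
  D: 489 − 1(115.3) = 373.7
  E: 0 + 1(115.3) = 115.3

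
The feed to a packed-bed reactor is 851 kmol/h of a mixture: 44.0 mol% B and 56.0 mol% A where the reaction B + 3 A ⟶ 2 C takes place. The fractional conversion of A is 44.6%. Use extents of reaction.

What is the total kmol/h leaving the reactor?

A reacted = 0.446 × 476.6 = 212.5 kmol/h; ν_A = −3, so ξ = 212.5/3 = 70.85 kmol/h.
Outlet amounts (n = n₀ + ν ξ):
  B: 374.4 − 1(70.85) = 303.6
  A: 476.6 − 3(70.85) = 264
  C: 0 + 2(70.85) = 141.7
Total out = 303.6 + 264 + 141.7 = 709.3 kmol/h.

709 kmol/h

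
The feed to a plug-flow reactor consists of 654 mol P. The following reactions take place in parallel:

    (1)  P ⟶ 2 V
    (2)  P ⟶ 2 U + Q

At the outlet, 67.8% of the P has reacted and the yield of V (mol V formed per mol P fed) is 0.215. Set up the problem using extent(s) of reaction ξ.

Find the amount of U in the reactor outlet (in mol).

746 mol

Yield of V: 2ξ₁ / 654 = 0.215 → ξ₁ = 70.3 mol.
Conversion of P: 1ξ₁ + 1ξ₂ = 0.678 × 654 = 443.4 → ξ₂ = 373.1 mol.
Outlet amounts (n = n₀ + Σ ν·ξ):
  P: 654 − 1(70.3) − 1(373.1) = 210.6
  V: 0 + 2(70.3) = 140.6
  U: 0 + 2(373.1) = 746.2
  Q: 0 + 1(373.1) = 373.1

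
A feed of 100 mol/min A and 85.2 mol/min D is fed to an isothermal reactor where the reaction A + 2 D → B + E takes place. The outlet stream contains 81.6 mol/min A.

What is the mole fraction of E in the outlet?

0.11

For A: n = n₀ − 1ξ → 81.6 = 100 − 1ξ, giving ξ = 18.4 mol/min.
Outlet amounts (n = n₀ + ν ξ):
  A: 100 − 1(18.4) = 81.6
  D: 85.2 − 2(18.4) = 48.4
  B: 0 + 1(18.4) = 18.4
  E: 0 + 1(18.4) = 18.4
Total out = 166.8 mol/min; y_E = 18.4 / 166.8 = 0.1103.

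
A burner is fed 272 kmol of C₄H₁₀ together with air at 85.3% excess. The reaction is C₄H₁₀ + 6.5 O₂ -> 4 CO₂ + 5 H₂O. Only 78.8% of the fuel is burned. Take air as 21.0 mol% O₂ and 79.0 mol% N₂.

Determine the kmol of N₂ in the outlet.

12300 kmol

Stoichiometric O₂ = 6.5 × 272 = 1768 kmol; O₂ fed = 1768 × 1.853 = 3276 kmol.
N₂ fed = 3276 × 79/21 = 12320 kmol.
Fuel reacted = 0.788 × 272 → ξ = 214.3 kmol.
Outlet (n = n₀ + ν ξ):
  C₄H₁₀: 272 − 1(214.3) = 57.66
  O₂: 3276 − 6.5(214.3) = 1883
  N₂: 12320 (inert)
  CO₂: 0 + 4(214.3) = 857.3
  H₂O: 0 + 5(214.3) = 1072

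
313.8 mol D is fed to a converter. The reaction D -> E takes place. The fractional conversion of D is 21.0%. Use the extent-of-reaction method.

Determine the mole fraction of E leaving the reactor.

D reacted = 0.21 × 313.8 = 65.9 mol; ν_D = −1, so ξ = 65.9/1 = 65.9 mol.
Outlet amounts (n = n₀ + ν ξ):
  D: 313.8 − 1(65.9) = 247.9
  E: 0 + 1(65.9) = 65.9
Total out = 313.8 mol; y_E = 65.9 / 313.8 = 0.21.

0.21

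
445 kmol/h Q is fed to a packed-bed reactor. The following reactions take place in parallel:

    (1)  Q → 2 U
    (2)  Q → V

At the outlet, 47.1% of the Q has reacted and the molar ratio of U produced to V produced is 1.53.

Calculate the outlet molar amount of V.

119 kmol/h

Conversion of Q: Q consumed = 0.471 × 445 = 209.6 kmol/h = 1ξ₁ + 1ξ₂.
Selectivity: 2ξ₁ / (1ξ₂) = 1.53 → ξ₁ = 0.765 ξ₂.
Substitute: (1·0.765 + 1) ξ₂ = 209.6 → ξ₂ = 118.8 kmol/h, ξ₁ = 90.84 kmol/h.
Outlet amounts (n = n₀ + Σ ν·ξ):
  Q: 445 − 1(90.84) − 1(118.8) = 235.4
  U: 0 + 2(90.84) = 181.7
  V: 0 + 1(118.8) = 118.8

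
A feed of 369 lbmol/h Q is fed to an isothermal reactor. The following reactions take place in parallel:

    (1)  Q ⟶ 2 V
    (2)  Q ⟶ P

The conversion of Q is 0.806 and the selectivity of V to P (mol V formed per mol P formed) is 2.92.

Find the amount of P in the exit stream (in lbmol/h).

Conversion of Q: Q consumed = 0.806 × 369 = 297.4 lbmol/h = 1ξ₁ + 1ξ₂.
Selectivity: 2ξ₁ / (1ξ₂) = 2.92 → ξ₁ = 1.46 ξ₂.
Substitute: (1·1.46 + 1) ξ₂ = 297.4 → ξ₂ = 120.9 lbmol/h, ξ₁ = 176.5 lbmol/h.
Outlet amounts (n = n₀ + Σ ν·ξ):
  Q: 369 − 1(176.5) − 1(120.9) = 71.59
  V: 0 + 2(176.5) = 353
  P: 0 + 1(120.9) = 120.9

121 lbmol/h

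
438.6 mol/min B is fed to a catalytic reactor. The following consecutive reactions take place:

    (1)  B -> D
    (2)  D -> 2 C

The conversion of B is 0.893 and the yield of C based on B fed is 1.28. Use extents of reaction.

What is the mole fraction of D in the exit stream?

Conversion of B: B consumed = 1ξ₁ = 0.893 × 438.6 → ξ₁ = 391.7 mol/min.
Yield of C: 2ξ₂ / 438.6 = 1.28 → ξ₂ = 280.7 mol/min.
Outlet amounts (n = n₀ + Σ ν·ξ):
  B: 438.6 − 1(391.7) = 46.93
  D: 0 + 1(391.7) − 1(280.7) = 111
  C: 0 + 2(280.7) = 561.4
Total out = 719.3 mol/min; y_D = 111 / 719.3 = 0.1543.

0.154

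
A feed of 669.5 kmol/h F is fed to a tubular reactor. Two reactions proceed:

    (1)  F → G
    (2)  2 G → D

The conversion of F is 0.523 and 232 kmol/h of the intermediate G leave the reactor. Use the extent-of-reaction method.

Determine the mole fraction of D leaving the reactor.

Conversion of F: F consumed = 1ξ₁ = 0.523 × 669.5 → ξ₁ = 350.1 kmol/h.
G balance: n_G = 0 + 1ξ₁ − 2ξ₂ = 232 → ξ₂ = (1·350.1 − 232)/2 = 59.07 kmol/h.
Outlet amounts (n = n₀ + Σ ν·ξ):
  F: 669.5 − 1(350.1) = 319.4
  G: 0 + 1(350.1) − 2(59.07) = 232
  D: 0 + 1(59.07) = 59.07
Total out = 610.4 kmol/h; y_D = 59.07 / 610.4 = 0.09678.

0.0968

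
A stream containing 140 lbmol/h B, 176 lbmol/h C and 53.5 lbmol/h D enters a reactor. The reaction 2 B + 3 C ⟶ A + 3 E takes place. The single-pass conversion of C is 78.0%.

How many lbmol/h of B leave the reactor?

C reacted = 0.78 × 176 = 137.3 lbmol/h; ν_C = −3, so ξ = 137.3/3 = 45.76 lbmol/h.
Outlet amounts (n = n₀ + ν ξ):
  B: 140 − 2(45.76) = 48.48
  C: 176 − 3(45.76) = 38.72
  A: 0 + 1(45.76) = 45.76
  E: 0 + 3(45.76) = 137.3
  D: 53.5 (inert)

48.5 lbmol/h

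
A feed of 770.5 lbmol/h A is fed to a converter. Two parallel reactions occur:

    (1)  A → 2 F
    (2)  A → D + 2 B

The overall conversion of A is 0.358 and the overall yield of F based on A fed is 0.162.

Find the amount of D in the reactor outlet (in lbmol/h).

213 lbmol/h

Yield of F: 2ξ₁ / 770.5 = 0.162 → ξ₁ = 62.41 lbmol/h.
Conversion of A: 1ξ₁ + 1ξ₂ = 0.358 × 770.5 = 275.8 → ξ₂ = 213.4 lbmol/h.
Outlet amounts (n = n₀ + Σ ν·ξ):
  A: 770.5 − 1(62.41) − 1(213.4) = 494.7
  F: 0 + 2(62.41) = 124.8
  D: 0 + 1(213.4) = 213.4
  B: 0 + 2(213.4) = 426.9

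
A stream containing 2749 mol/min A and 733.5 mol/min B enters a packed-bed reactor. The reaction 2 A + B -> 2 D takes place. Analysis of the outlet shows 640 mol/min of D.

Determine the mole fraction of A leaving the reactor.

0.667

For D: n = n₀ + 2ξ → 640 = 0 + 2ξ, giving ξ = 320 mol/min.
Outlet amounts (n = n₀ + ν ξ):
  A: 2749 − 2(320) = 2109
  B: 733.5 − 1(320) = 413.5
  D: 0 + 2(320) = 640
Total out = 3162 mol/min; y_A = 2109 / 3162 = 0.6669.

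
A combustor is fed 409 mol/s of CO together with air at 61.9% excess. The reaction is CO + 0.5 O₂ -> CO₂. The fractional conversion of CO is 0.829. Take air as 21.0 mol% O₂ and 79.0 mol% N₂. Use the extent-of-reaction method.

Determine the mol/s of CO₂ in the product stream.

339 mol/s

Stoichiometric O₂ = 0.5 × 409 = 204.5 mol/s; O₂ fed = 204.5 × 1.619 = 331.1 mol/s.
N₂ fed = 331.1 × 79/21 = 1246 mol/s.
Fuel reacted = 0.829 × 409 → ξ = 339.1 mol/s.
Outlet (n = n₀ + ν ξ):
  CO: 409 − 1(339.1) = 69.94
  O₂: 331.1 − 0.5(339.1) = 161.6
  N₂: 1246 (inert)
  CO₂: 0 + 1(339.1) = 339.1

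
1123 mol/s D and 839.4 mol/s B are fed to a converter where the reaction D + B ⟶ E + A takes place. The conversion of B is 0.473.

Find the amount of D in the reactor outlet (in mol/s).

B reacted = 0.473 × 839.4 = 397 mol/s; ν_B = −1, so ξ = 397/1 = 397 mol/s.
Outlet amounts (n = n₀ + ν ξ):
  D: 1123 − 1(397) = 726
  B: 839.4 − 1(397) = 442.4
  E: 0 + 1(397) = 397
  A: 0 + 1(397) = 397

726 mol/s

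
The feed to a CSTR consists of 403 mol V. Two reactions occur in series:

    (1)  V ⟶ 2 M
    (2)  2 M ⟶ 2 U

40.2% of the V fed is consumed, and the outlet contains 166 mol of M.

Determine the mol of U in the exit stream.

158 mol

Conversion of V: V consumed = 1ξ₁ = 0.402 × 403 → ξ₁ = 162 mol.
M balance: n_M = 0 + 2ξ₁ − 2ξ₂ = 166 → ξ₂ = (2·162 − 166)/2 = 79.01 mol.
Outlet amounts (n = n₀ + Σ ν·ξ):
  V: 403 − 1(162) = 241
  M: 0 + 2(162) − 2(79.01) = 166
  U: 0 + 2(79.01) = 158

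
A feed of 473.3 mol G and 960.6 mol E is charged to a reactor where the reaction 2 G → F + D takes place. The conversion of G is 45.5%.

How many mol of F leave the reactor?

108 mol

G reacted = 0.455 × 473.3 = 215.4 mol; ν_G = −2, so ξ = 215.4/2 = 107.7 mol.
Outlet amounts (n = n₀ + ν ξ):
  G: 473.3 − 2(107.7) = 257.9
  F: 0 + 1(107.7) = 107.7
  D: 0 + 1(107.7) = 107.7
  E: 960.6 (inert)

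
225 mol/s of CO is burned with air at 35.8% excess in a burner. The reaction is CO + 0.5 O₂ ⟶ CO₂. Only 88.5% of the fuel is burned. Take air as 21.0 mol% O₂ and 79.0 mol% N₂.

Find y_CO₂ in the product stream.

Stoichiometric O₂ = 0.5 × 225 = 112.5 mol/s; O₂ fed = 112.5 × 1.358 = 152.8 mol/s.
N₂ fed = 152.8 × 79/21 = 574.7 mol/s.
Fuel reacted = 0.885 × 225 → ξ = 199.1 mol/s.
Outlet (n = n₀ + ν ξ):
  CO: 225 − 1(199.1) = 25.88
  O₂: 152.8 − 0.5(199.1) = 53.21
  N₂: 574.7 (inert)
  CO₂: 0 + 1(199.1) = 199.1
Total out = 852.9 mol/s; y_CO₂ = 199.1 / 852.9 = 0.2335.

0.233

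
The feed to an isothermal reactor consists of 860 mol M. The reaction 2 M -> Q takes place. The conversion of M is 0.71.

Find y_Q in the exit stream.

M reacted = 0.71 × 860 = 610.6 mol; ν_M = −2, so ξ = 610.6/2 = 305.3 mol.
Outlet amounts (n = n₀ + ν ξ):
  M: 860 − 2(305.3) = 249.4
  Q: 0 + 1(305.3) = 305.3
Total out = 554.7 mol; y_Q = 305.3 / 554.7 = 0.5504.

0.55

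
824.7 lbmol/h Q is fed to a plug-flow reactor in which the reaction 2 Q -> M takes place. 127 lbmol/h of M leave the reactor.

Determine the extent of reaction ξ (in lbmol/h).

ξ = 127 lbmol/h

For M: n = n₀ + 1ξ → 127 = 0 + 1ξ, giving ξ = 127 lbmol/h.
Outlet amounts (n = n₀ + ν ξ):
  Q: 824.7 − 2(127) = 570.7
  M: 0 + 1(127) = 127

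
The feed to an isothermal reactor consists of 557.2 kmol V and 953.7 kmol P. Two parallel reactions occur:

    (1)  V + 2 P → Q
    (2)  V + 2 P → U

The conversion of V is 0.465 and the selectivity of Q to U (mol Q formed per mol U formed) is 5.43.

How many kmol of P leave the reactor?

Conversion of V: V consumed = 0.465 × 557.2 = 259.1 kmol = 1ξ₁ + 1ξ₂.
Selectivity: 1ξ₁ / (1ξ₂) = 5.43 → ξ₁ = 5.43 ξ₂.
Substitute: (1·5.43 + 1) ξ₂ = 259.1 → ξ₂ = 40.3 kmol, ξ₁ = 218.8 kmol.
Outlet amounts (n = n₀ + Σ ν·ξ):
  V: 557.2 − 1(218.8) − 1(40.3) = 298.1
  P: 953.7 − 2(218.8) − 2(40.3) = 435.5
  Q: 0 + 1(218.8) = 218.8
  U: 0 + 1(40.3) = 40.3

436 kmol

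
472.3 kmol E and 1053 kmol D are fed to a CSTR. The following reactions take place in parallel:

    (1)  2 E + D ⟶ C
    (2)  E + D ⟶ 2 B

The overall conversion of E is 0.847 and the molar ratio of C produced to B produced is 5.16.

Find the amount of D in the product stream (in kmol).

844 kmol

Conversion of E: E consumed = 0.847 × 472.3 = 400 kmol = 2ξ₁ + 1ξ₂.
Selectivity: 1ξ₁ / (2ξ₂) = 5.16 → ξ₁ = 10.32 ξ₂.
Substitute: (2·10.32 + 1) ξ₂ = 400 → ξ₂ = 18.49 kmol, ξ₁ = 190.8 kmol.
Outlet amounts (n = n₀ + Σ ν·ξ):
  E: 472.3 − 2(190.8) − 1(18.49) = 72.26
  D: 1053 − 1(190.8) − 1(18.49) = 843.7
  C: 0 + 1(190.8) = 190.8
  B: 0 + 2(18.49) = 36.97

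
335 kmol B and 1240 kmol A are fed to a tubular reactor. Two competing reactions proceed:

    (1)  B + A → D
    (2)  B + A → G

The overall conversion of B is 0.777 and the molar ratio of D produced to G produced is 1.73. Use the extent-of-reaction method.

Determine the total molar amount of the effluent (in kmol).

1310 kmol

Conversion of B: B consumed = 0.777 × 335 = 260.3 kmol = 1ξ₁ + 1ξ₂.
Selectivity: 1ξ₁ / (1ξ₂) = 1.73 → ξ₁ = 1.73 ξ₂.
Substitute: (1·1.73 + 1) ξ₂ = 260.3 → ξ₂ = 95.35 kmol, ξ₁ = 164.9 kmol.
Outlet amounts (n = n₀ + Σ ν·ξ):
  B: 335 − 1(164.9) − 1(95.35) = 74.7
  A: 1240 − 1(164.9) − 1(95.35) = 979.7
  D: 0 + 1(164.9) = 164.9
  G: 0 + 1(95.35) = 95.35
Total out = 74.7 + 979.7 + 164.9 + 95.35 = 1315 kmol.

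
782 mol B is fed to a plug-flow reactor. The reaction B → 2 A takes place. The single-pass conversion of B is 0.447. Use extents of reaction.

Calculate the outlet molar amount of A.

B reacted = 0.447 × 782 = 349.6 mol; ν_B = −1, so ξ = 349.6/1 = 349.6 mol.
Outlet amounts (n = n₀ + ν ξ):
  B: 782 − 1(349.6) = 432.4
  A: 0 + 2(349.6) = 699.1

699 mol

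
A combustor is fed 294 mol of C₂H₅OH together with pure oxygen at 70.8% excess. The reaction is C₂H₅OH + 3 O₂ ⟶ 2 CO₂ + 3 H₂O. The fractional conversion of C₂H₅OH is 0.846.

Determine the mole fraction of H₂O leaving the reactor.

Stoichiometric O₂ = 3 × 294 = 882 mol; O₂ fed = 882 × 1.708 = 1506 mol.
Fuel reacted = 0.846 × 294 → ξ = 248.7 mol.
Outlet (n = n₀ + ν ξ):
  C₂H₅OH: 294 − 1(248.7) = 45.28
  O₂: 1506 − 3(248.7) = 760.3
  CO₂: 0 + 2(248.7) = 497.4
  H₂O: 0 + 3(248.7) = 746.2
Total out = 2049 mol; y_H₂O = 746.2 / 2049 = 0.3641.

0.364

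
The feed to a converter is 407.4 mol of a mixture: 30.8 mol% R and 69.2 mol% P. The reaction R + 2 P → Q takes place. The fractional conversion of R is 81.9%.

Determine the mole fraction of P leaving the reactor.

0.378

R reacted = 0.819 × 125.5 = 102.8 mol; ν_R = −1, so ξ = 102.8/1 = 102.8 mol.
Outlet amounts (n = n₀ + ν ξ):
  R: 125.5 − 1(102.8) = 22.71
  P: 281.9 − 2(102.8) = 76.39
  Q: 0 + 1(102.8) = 102.8
Total out = 201.9 mol; y_P = 76.39 / 201.9 = 0.3784.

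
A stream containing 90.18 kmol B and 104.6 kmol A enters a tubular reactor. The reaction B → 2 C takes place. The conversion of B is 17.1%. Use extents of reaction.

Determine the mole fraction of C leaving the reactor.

B reacted = 0.171 × 90.18 = 15.42 kmol; ν_B = −1, so ξ = 15.42/1 = 15.42 kmol.
Outlet amounts (n = n₀ + ν ξ):
  B: 90.18 − 1(15.42) = 74.76
  C: 0 + 2(15.42) = 30.84
  A: 104.6 (inert)
Total out = 210.2 kmol; y_C = 30.84 / 210.2 = 0.1467.

0.147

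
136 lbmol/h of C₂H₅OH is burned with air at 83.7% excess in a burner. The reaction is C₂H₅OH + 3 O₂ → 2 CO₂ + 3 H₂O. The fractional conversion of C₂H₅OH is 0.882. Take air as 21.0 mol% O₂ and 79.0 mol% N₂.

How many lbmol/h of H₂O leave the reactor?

Stoichiometric O₂ = 3 × 136 = 408 lbmol/h; O₂ fed = 408 × 1.837 = 749.5 lbmol/h.
N₂ fed = 749.5 × 79/21 = 2820 lbmol/h.
Fuel reacted = 0.882 × 136 → ξ = 120 lbmol/h.
Outlet (n = n₀ + ν ξ):
  C₂H₅OH: 136 − 1(120) = 16.05
  O₂: 749.5 − 3(120) = 389.6
  N₂: 2820 (inert)
  CO₂: 0 + 2(120) = 239.9
  H₂O: 0 + 3(120) = 359.9

360 lbmol/h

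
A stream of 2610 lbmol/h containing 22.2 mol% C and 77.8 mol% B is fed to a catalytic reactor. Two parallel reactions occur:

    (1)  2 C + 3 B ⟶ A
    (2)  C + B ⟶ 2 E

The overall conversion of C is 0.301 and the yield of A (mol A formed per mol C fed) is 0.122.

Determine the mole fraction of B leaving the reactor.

0.767

Yield of A: 1ξ₁ / 579.4 = 0.122 → ξ₁ = 70.69 lbmol/h.
Conversion of C: 2ξ₁ + 1ξ₂ = 0.301 × 579.4 = 174.4 → ξ₂ = 33.03 lbmol/h.
Outlet amounts (n = n₀ + Σ ν·ξ):
  C: 579.4 − 2(70.69) − 1(33.03) = 405
  B: 2031 − 3(70.69) − 1(33.03) = 1785
  A: 0 + 1(70.69) = 70.69
  E: 0 + 2(33.03) = 66.05
Total out = 2327 lbmol/h; y_B = 1785 / 2327 = 0.7672.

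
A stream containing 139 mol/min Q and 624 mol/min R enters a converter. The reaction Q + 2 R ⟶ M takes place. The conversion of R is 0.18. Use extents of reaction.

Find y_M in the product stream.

R reacted = 0.18 × 624 = 112.3 mol/min; ν_R = −2, so ξ = 112.3/2 = 56.16 mol/min.
Outlet amounts (n = n₀ + ν ξ):
  Q: 139 − 1(56.16) = 82.84
  R: 624 − 2(56.16) = 511.7
  M: 0 + 1(56.16) = 56.16
Total out = 650.7 mol/min; y_M = 56.16 / 650.7 = 0.08631.

0.0863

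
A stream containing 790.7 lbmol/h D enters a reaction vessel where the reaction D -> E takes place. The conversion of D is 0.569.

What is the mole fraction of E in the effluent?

0.569

D reacted = 0.569 × 790.7 = 449.9 lbmol/h; ν_D = −1, so ξ = 449.9/1 = 449.9 lbmol/h.
Outlet amounts (n = n₀ + ν ξ):
  D: 790.7 − 1(449.9) = 340.8
  E: 0 + 1(449.9) = 449.9
Total out = 790.7 lbmol/h; y_E = 449.9 / 790.7 = 0.569.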